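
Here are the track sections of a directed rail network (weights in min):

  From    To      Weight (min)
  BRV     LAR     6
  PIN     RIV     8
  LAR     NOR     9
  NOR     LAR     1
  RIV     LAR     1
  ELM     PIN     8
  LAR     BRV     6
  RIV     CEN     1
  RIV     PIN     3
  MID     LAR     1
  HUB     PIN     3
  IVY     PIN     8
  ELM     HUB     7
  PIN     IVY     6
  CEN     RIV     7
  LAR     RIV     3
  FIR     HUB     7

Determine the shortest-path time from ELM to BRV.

Settle nodes by increasing distance from ELM:
ELM: 0
HUB: 7  (via ELM)
PIN: 8  (via ELM)
IVY: 14  (via PIN)
RIV: 16  (via PIN)
LAR: 17  (via RIV)
CEN: 17  (via RIV)
BRV: 23  (via LAR)
Shortest route: ELM → PIN → RIV → LAR → BRV = 23 min.

23 min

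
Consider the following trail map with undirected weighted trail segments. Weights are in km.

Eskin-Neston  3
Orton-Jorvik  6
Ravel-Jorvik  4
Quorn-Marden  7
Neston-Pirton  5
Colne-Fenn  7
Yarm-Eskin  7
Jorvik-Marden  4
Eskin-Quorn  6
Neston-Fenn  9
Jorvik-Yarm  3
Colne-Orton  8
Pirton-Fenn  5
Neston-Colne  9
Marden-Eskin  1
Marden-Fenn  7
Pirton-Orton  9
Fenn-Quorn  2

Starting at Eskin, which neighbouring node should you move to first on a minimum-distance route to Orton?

Enumerating some paths:
Eskin - Marden - Jorvik - Orton: 1+4+6 = 11
Eskin - Yarm - Jorvik - Orton: 7+3+6 = 16
Eskin - Neston - Pirton - Orton: 3+5+9 = 17
The minimum is 11 km via Eskin - Marden - Jorvik - Orton.
So from Eskin the first move is to Marden.

Marden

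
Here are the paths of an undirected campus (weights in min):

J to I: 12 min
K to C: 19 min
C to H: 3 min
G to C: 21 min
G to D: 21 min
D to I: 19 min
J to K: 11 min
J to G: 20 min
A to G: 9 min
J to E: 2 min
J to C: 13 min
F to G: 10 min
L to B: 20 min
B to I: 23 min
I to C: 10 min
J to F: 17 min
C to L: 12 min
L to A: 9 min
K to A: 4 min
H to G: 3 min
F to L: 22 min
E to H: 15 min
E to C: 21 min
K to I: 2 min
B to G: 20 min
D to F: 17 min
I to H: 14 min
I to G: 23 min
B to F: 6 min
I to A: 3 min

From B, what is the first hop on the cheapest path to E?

F

Candidate routes:
B–I–J–E: 23+12+2 = 37
B–F–G–H–C–J–E: 6+10+3+3+13+2 = 37
B–F–G–H–E: 6+10+3+15 = 34
B–F–J–E: 6+17+2 = 25
Cheapest is B–F–J–E at 25 min.
So from B the first move is to F.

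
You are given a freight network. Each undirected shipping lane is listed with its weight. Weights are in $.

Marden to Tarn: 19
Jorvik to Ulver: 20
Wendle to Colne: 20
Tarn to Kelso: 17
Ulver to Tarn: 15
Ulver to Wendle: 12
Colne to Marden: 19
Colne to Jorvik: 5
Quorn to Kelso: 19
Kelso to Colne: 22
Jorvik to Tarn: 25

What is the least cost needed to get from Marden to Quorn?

Enumerating some paths:
Marden → Colne → Jorvik → Tarn → Kelso → Quorn: 19+5+25+17+19 = 85
Marden → Tarn → Kelso → Quorn: 19+17+19 = 55
Marden → Colne → Kelso → Quorn: 19+22+19 = 60
Cheapest is Marden → Tarn → Kelso → Quorn at $55.

$55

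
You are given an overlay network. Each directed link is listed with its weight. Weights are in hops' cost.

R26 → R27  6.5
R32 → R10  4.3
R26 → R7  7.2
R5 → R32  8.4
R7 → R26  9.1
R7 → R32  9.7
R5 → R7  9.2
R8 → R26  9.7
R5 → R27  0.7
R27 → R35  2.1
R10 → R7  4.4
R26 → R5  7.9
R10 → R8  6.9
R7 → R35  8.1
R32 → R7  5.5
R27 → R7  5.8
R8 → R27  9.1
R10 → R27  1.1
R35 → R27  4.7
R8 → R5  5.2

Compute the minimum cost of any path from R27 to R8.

26.7 hops' cost

Settle nodes by increasing distance from R27:
R27: 0
R35: 2.1  (via R27)
R7: 5.8  (via R27)
R26: 14.9  (via R7)
R32: 15.5  (via R7)
R10: 19.8  (via R32)
R5: 22.8  (via R26)
R8: 26.7  (via R10)
Shortest route: R27 → R7 → R32 → R10 → R8 = 26.7 hops' cost.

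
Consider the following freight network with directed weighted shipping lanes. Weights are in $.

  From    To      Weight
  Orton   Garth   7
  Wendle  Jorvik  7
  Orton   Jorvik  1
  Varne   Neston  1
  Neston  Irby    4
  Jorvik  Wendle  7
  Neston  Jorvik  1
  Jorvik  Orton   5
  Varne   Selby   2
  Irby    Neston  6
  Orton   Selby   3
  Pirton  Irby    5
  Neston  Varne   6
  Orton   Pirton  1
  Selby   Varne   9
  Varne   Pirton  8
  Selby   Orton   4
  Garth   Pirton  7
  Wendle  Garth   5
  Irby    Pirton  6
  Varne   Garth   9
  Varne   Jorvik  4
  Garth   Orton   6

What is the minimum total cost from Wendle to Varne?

$23

Shortest distances from Wendle:
Wendle: 0
Garth: 5  (via Wendle)
Jorvik: 7  (via Wendle)
Orton: 11  (via Garth)
Pirton: 12  (via Garth)
Selby: 14  (via Orton)
Irby: 17  (via Pirton)
Varne: 23  (via Selby)
Shortest route: Wendle → Garth → Orton → Selby → Varne = $23.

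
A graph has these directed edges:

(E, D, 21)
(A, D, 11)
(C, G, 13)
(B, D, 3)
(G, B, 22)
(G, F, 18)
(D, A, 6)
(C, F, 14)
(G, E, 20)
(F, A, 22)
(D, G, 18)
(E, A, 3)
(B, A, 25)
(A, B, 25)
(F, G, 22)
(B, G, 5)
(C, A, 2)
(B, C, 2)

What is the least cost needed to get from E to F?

Candidate routes:
E → A → B → C → F: 3+25+2+14 = 44
E → A → D → G → F: 3+11+18+18 = 50
The minimum is 44 via E → A → B → C → F.

44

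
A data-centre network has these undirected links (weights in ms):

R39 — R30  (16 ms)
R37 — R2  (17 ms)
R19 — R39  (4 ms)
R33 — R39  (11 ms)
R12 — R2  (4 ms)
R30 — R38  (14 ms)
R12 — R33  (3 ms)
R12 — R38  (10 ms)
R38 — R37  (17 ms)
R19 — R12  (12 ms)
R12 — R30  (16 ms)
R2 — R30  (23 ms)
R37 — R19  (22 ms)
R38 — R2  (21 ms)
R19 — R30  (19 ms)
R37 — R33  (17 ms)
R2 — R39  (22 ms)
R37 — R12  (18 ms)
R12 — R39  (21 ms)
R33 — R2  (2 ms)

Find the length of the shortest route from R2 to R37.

17 ms

Settle nodes by increasing distance from R2:
R2: 0
R33: 2  (via R2)
R12: 4  (via R2)
R39: 13  (via R33)
R38: 14  (via R12)
R19: 16  (via R12)
R37: 17  (via R2)
Shortest route: R2–R37 = 17 ms.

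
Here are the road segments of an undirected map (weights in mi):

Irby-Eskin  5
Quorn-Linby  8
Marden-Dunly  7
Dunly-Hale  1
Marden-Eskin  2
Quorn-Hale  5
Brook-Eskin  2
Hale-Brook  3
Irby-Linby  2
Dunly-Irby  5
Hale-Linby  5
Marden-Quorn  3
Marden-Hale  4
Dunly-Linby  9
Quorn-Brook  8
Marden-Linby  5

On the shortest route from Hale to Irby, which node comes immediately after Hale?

Dunly

Candidate routes:
Hale → Dunly → Irby: 1+5 = 6
Hale → Linby → Irby: 5+2 = 7
The minimum is 6 mi via Hale → Dunly → Irby.
So from Hale the first move is to Dunly.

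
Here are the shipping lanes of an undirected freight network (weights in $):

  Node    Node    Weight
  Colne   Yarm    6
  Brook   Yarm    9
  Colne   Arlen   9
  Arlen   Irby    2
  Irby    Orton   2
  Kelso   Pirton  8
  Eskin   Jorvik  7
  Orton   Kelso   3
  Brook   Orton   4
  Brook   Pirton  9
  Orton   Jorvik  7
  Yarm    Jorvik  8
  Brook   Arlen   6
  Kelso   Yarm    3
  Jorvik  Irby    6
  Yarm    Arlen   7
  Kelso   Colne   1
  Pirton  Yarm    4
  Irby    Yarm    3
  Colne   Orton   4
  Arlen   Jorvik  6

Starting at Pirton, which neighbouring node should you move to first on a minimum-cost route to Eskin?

Enumerating some paths:
Pirton → Yarm → Jorvik → Eskin: 4+8+7 = 19
Pirton → Yarm → Irby → Jorvik → Eskin: 4+3+6+7 = 20
The minimum is $19 via Pirton → Yarm → Jorvik → Eskin.
So from Pirton the first move is to Yarm.

Yarm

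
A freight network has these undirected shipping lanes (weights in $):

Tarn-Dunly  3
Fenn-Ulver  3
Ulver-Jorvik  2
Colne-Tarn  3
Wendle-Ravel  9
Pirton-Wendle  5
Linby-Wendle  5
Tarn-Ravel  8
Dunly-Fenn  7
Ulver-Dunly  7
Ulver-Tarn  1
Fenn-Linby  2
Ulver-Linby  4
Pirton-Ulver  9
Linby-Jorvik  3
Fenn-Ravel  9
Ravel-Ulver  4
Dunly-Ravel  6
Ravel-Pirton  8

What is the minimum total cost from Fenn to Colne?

Enumerating some paths:
Fenn → Linby → Ulver → Tarn → Colne: 2+4+1+3 = 10
Fenn → Ulver → Tarn → Colne: 3+1+3 = 7
Fenn → Dunly → Tarn → Colne: 7+3+3 = 13
Fenn → Linby → Jorvik → Ulver → Tarn → Colne: 2+3+2+1+3 = 11
The minimum is $7 via Fenn → Ulver → Tarn → Colne.

$7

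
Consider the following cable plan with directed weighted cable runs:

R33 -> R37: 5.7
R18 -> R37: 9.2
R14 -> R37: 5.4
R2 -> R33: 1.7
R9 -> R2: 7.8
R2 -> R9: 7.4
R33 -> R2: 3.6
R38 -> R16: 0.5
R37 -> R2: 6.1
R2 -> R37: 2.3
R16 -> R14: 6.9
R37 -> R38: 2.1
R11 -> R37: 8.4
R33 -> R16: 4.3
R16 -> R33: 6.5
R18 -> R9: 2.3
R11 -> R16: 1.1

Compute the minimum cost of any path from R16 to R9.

Running Dijkstra from R16:
R16: 0
R33: 6.5  (via R16)
R14: 6.9  (via R16)
R2: 10.1  (via R33)
R37: 12.2  (via R33)
R38: 14.3  (via R37)
R9: 17.5  (via R2)
Shortest route: R16 → R33 → R2 → R9 = 17.5.

17.5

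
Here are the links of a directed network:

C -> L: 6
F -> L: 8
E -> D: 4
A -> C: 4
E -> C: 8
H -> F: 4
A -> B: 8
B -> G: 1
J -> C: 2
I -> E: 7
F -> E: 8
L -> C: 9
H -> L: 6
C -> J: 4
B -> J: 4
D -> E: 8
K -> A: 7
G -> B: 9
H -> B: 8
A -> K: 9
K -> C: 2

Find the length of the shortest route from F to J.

Running Dijkstra from F:
F: 0
E: 8  (via F)
L: 8  (via F)
D: 12  (via E)
C: 16  (via E)
J: 20  (via C)
Shortest route: F–E–C–J = 20.

20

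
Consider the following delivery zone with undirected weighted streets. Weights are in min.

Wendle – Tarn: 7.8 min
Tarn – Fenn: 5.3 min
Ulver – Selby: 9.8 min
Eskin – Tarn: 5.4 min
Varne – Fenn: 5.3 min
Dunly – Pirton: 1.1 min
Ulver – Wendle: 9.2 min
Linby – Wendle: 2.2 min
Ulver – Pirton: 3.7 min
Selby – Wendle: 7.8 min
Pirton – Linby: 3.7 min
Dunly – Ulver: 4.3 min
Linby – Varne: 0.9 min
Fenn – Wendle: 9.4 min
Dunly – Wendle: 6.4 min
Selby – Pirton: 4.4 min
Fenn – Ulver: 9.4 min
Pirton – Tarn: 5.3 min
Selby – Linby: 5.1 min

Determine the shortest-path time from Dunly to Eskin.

11.8 min

Compare a few routes:
Dunly → Ulver → Pirton → Tarn → Eskin: 4.3+3.7+5.3+5.4 = 18.7
Dunly → Pirton → Tarn → Eskin: 1.1+5.3+5.4 = 11.8
The minimum is 11.8 min via Dunly → Pirton → Tarn → Eskin.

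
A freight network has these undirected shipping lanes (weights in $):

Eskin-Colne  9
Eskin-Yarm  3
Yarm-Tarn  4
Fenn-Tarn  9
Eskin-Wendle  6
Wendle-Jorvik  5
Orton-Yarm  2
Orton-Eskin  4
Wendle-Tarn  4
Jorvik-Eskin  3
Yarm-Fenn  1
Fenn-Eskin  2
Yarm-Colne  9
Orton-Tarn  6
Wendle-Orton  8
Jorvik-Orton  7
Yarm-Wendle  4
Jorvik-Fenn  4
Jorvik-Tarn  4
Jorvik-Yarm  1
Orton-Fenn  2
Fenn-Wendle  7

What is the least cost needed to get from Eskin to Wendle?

$6

Running Dijkstra from Eskin:
Eskin: 0
Fenn: 2  (via Eskin)
Yarm: 3  (via Eskin)
Jorvik: 3  (via Eskin)
Orton: 4  (via Eskin)
Wendle: 6  (via Eskin)
Shortest route: Eskin–Wendle = $6.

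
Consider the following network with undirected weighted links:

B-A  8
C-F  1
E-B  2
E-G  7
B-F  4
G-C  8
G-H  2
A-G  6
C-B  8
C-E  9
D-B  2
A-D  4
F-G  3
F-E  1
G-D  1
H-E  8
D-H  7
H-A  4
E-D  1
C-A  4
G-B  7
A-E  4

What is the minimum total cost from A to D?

4

Candidate routes:
A → E → D: 4+1 = 5
A → D: 4 = 4
Cheapest is A → D at 4.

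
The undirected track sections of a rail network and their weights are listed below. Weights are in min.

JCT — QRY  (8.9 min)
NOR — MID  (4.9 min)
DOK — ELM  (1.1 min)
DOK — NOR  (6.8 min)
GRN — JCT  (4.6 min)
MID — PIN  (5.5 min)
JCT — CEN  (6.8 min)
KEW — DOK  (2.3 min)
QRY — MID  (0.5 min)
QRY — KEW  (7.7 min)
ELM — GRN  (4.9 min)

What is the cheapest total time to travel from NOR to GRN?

Enumerating some paths:
NOR → MID → QRY → JCT → GRN: 4.9+0.5+8.9+4.6 = 18.9
NOR → DOK → ELM → GRN: 6.8+1.1+4.9 = 12.8
NOR → MID → QRY → KEW → DOK → ELM → GRN: 4.9+0.5+7.7+2.3+1.1+4.9 = 21.4
Cheapest is NOR → DOK → ELM → GRN at 12.8 min.

12.8 min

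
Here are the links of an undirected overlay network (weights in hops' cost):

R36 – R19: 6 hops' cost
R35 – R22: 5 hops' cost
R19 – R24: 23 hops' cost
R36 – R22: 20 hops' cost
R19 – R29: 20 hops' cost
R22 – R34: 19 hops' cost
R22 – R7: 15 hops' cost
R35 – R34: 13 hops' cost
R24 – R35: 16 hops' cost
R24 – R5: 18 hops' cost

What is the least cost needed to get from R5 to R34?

Candidate routes:
R5 → R24 → R35 → R22 → R34: 18+16+5+19 = 58
R5 → R24 → R35 → R34: 18+16+13 = 47
R5 → R24 → R19 → R36 → R22 → R35 → R34: 18+23+6+20+5+13 = 85
R5 → R24 → R19 → R36 → R22 → R34: 18+23+6+20+19 = 86
Cheapest is R5 → R24 → R35 → R34 at 47 hops' cost.

47 hops' cost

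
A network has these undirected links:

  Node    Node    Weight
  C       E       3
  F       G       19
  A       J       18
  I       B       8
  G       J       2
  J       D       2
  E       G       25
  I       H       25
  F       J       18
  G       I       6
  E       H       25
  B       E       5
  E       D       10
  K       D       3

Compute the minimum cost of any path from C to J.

Compare a few routes:
C - E - D - J: 3+10+2 = 15
C - E - G - J: 3+25+2 = 30
C - E - B - I - G - J: 3+5+8+6+2 = 24
Cheapest is C - E - D - J at 15.

15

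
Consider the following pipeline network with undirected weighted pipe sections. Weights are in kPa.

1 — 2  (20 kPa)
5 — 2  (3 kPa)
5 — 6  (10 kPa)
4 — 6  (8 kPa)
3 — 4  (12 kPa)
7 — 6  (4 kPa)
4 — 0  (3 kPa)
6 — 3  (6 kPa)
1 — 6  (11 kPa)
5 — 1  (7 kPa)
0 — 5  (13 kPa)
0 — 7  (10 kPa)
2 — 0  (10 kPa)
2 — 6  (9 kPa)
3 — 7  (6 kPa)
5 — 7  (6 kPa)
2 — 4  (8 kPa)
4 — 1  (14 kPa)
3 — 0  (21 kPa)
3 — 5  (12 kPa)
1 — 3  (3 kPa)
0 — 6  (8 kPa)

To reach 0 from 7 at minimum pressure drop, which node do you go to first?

Candidate routes:
7–6–0: 4+8 = 12
7–0: 10 = 10
The minimum is 10 kPa via 7–0.
So from 7 the first move is to 0.

0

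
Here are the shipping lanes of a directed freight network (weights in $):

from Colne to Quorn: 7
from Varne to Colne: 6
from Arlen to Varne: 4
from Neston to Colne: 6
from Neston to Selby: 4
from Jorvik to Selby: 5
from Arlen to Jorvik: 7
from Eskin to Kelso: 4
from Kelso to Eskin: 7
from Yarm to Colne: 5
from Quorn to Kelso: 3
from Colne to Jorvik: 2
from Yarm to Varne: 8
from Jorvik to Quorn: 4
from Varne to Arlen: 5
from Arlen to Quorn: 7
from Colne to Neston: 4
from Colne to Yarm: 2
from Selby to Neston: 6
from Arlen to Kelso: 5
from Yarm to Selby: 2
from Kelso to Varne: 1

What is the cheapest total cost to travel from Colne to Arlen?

$15

Running Dijkstra from Colne:
Colne: 0
Yarm: 2  (via Colne)
Jorvik: 2  (via Colne)
Selby: 4  (via Yarm)
Neston: 4  (via Colne)
Quorn: 6  (via Jorvik)
Kelso: 9  (via Quorn)
Varne: 10  (via Yarm)
Arlen: 15  (via Varne)
Shortest route: Colne → Yarm → Varne → Arlen = $15.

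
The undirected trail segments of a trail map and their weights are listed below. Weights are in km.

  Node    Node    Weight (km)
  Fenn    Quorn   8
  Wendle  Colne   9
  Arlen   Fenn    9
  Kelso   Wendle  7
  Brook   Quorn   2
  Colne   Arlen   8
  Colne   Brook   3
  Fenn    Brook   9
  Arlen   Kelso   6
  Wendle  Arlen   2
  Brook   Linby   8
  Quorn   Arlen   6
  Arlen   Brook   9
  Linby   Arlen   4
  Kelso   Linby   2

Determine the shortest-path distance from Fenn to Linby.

Settle nodes by increasing distance from Fenn:
Fenn: 0
Quorn: 8  (via Fenn)
Brook: 9  (via Fenn)
Arlen: 9  (via Fenn)
Wendle: 11  (via Arlen)
Colne: 12  (via Brook)
Linby: 13  (via Arlen)
Shortest route: Fenn → Arlen → Linby = 13 km.

13 km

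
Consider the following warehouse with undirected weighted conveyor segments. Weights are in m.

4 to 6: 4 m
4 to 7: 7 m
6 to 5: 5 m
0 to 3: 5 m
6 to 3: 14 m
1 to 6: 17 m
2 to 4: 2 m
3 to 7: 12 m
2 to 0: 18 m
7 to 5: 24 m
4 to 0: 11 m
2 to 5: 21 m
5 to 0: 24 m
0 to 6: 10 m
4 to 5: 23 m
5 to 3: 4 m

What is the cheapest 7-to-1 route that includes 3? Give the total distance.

38 m

Best 7 to 3: 7 → 3 costing 12
Best 3 to 1: 3 → 5 → 6 → 1 costing 26
Total via 3: 12 + 26 = 38 m.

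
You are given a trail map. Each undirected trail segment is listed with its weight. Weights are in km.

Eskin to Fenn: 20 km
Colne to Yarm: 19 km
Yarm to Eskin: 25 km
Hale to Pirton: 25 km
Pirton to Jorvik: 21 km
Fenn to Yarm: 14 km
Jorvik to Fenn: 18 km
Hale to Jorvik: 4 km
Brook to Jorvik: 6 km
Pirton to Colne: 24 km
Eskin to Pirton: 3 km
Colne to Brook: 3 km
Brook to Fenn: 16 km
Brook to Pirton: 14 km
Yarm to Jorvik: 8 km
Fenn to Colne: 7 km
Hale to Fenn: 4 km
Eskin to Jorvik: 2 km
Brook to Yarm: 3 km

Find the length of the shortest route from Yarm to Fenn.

Candidate routes:
Yarm - Jorvik - Hale - Fenn: 8+4+4 = 16
Yarm - Fenn: 14 = 14
Yarm - Brook - Jorvik - Hale - Fenn: 3+6+4+4 = 17
Yarm - Brook - Colne - Fenn: 3+3+7 = 13
Cheapest is Yarm - Brook - Colne - Fenn at 13 km.

13 km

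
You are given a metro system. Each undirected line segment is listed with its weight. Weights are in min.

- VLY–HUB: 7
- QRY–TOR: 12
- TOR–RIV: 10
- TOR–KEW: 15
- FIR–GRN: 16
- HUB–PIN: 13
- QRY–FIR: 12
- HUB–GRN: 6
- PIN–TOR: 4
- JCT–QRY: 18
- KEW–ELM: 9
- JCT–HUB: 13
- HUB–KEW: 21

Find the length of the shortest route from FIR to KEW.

Shortest distances from FIR:
FIR: 0
QRY: 12  (via FIR)
GRN: 16  (via FIR)
HUB: 22  (via GRN)
TOR: 24  (via QRY)
PIN: 28  (via TOR)
VLY: 29  (via HUB)
JCT: 30  (via QRY)
RIV: 34  (via TOR)
KEW: 39  (via TOR)
Shortest route: FIR–QRY–TOR–KEW = 39 min.

39 min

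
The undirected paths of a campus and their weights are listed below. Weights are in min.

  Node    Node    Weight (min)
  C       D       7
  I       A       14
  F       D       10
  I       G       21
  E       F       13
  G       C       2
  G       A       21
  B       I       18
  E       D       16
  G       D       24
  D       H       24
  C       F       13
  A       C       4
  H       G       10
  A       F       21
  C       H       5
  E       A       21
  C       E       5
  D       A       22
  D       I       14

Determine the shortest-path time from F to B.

Shortest distances from F:
F: 0
D: 10  (via F)
C: 13  (via F)
E: 13  (via F)
G: 15  (via C)
A: 17  (via C)
H: 18  (via C)
I: 24  (via D)
B: 42  (via I)
Shortest route: F → D → I → B = 42 min.

42 min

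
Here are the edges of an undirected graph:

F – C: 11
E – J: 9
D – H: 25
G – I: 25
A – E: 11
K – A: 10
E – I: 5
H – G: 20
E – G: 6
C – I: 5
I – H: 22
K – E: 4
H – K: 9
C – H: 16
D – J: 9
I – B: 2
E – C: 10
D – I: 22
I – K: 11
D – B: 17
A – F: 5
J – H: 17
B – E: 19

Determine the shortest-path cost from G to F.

22

Enumerating some paths:
G → E → K → A → F: 6+4+10+5 = 25
G → E → I → C → F: 6+5+5+11 = 27
G → E → A → F: 6+11+5 = 22
The minimum is 22 via G → E → A → F.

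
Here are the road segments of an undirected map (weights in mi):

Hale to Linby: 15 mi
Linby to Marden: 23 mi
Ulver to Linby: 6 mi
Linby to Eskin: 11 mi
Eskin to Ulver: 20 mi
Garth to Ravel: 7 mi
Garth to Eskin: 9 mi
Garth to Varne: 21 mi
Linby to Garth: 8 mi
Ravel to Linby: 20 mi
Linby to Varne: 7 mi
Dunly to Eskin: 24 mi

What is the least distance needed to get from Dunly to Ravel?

Candidate routes:
Dunly - Eskin - Linby - Ravel: 24+11+20 = 55
Dunly - Eskin - Linby - Garth - Ravel: 24+11+8+7 = 50
Dunly - Eskin - Garth - Ravel: 24+9+7 = 40
Cheapest is Dunly - Eskin - Garth - Ravel at 40 mi.

40 mi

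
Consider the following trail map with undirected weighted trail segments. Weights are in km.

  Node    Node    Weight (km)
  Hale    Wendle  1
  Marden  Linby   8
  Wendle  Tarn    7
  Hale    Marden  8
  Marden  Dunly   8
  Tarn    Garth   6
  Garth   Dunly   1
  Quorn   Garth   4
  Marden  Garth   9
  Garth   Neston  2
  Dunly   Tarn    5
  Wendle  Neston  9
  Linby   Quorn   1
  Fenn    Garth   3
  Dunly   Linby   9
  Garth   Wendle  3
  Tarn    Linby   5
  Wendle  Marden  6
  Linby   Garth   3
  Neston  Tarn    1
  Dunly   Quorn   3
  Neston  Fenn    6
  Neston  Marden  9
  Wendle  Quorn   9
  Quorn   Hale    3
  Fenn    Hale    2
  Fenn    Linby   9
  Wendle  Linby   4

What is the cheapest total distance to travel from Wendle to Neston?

Settle nodes by increasing distance from Wendle:
Wendle: 0
Hale: 1  (via Wendle)
Garth: 3  (via Wendle)
Fenn: 3  (via Hale)
Linby: 4  (via Wendle)
Quorn: 4  (via Hale)
Dunly: 4  (via Garth)
Neston: 5  (via Garth)
Shortest route: Wendle → Garth → Neston = 5 km.

5 km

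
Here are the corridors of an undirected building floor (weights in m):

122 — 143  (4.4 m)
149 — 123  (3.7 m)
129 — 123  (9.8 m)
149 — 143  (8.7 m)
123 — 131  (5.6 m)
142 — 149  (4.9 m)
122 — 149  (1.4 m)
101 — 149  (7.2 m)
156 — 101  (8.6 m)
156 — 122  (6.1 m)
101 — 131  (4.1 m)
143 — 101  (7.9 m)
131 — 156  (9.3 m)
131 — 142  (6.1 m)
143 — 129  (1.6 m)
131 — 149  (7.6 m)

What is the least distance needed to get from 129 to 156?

Settle nodes by increasing distance from 129:
129: 0
143: 1.6  (via 129)
122: 6  (via 143)
149: 7.4  (via 122)
101: 9.5  (via 143)
123: 9.8  (via 129)
156: 12.1  (via 122)
Shortest route: 129 → 143 → 122 → 156 = 12.1 m.

12.1 m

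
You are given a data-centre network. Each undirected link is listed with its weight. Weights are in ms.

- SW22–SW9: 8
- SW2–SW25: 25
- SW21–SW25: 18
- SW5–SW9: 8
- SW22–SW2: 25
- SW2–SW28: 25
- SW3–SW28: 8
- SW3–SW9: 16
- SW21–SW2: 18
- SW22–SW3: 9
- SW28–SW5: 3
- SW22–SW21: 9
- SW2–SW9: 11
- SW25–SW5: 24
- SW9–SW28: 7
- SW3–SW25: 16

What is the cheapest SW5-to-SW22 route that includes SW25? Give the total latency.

49 ms

Shortest SW5→SW25: SW5–SW25 = 24
Shortest SW25→SW22: SW25–SW3–SW22 = 25
Total via SW25: 24 + 25 = 49 ms.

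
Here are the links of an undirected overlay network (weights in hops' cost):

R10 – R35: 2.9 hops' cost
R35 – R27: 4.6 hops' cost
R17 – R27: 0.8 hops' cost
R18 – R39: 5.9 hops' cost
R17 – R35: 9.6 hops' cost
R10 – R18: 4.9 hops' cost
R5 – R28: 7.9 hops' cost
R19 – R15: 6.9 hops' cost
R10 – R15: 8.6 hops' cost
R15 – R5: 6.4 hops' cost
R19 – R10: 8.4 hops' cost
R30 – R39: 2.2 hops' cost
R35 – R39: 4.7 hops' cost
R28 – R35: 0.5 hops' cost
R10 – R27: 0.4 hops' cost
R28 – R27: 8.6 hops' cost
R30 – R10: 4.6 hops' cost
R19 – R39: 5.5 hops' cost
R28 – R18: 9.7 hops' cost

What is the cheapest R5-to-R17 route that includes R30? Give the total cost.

Shortest R5→R30: R5 → R28 → R35 → R39 → R30 = 15.3
Shortest R30→R17: R30 → R10 → R27 → R17 = 5.8
Total via R30: 15.3 + 5.8 = 21.1 hops' cost.

21.1 hops' cost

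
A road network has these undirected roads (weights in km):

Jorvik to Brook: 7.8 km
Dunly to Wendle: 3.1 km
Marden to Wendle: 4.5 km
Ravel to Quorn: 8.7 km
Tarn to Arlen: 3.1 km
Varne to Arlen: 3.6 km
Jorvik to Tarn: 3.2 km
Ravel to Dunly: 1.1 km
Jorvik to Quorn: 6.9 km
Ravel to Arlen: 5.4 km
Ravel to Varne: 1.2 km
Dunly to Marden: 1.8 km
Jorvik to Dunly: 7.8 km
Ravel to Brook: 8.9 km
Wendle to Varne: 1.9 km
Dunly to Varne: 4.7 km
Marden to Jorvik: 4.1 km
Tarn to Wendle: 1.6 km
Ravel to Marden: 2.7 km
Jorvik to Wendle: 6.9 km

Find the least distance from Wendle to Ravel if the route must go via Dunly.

Shortest Wendle→Dunly: Wendle–Dunly = 3.1
Shortest Dunly→Ravel: Dunly–Ravel = 1.1
Total via Dunly: 3.1 + 1.1 = 4.2 km.

4.2 km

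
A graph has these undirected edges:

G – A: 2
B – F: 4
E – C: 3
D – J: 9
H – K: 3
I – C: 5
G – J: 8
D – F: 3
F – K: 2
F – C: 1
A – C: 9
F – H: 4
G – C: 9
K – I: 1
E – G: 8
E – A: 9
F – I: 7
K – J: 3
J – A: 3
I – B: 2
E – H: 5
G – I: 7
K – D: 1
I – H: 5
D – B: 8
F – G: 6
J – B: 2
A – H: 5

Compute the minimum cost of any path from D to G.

9

Enumerating some paths:
D–K–I–B–J–A–G: 1+1+2+2+3+2 = 11
D–K–H–A–G: 1+3+5+2 = 11
D–K–I–G: 1+1+7 = 9
Cheapest is D–K–I–G at 9.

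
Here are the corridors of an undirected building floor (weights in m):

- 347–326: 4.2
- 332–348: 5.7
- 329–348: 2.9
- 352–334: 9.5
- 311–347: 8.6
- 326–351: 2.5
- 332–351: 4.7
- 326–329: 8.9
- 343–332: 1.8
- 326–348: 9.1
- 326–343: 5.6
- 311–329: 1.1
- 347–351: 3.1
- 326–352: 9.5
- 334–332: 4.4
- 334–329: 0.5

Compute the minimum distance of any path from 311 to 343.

7.8 m

Running Dijkstra from 311:
311: 0
329: 1.1  (via 311)
334: 1.6  (via 329)
348: 4  (via 329)
332: 6  (via 334)
343: 7.8  (via 332)
Shortest route: 311–329–334–332–343 = 7.8 m.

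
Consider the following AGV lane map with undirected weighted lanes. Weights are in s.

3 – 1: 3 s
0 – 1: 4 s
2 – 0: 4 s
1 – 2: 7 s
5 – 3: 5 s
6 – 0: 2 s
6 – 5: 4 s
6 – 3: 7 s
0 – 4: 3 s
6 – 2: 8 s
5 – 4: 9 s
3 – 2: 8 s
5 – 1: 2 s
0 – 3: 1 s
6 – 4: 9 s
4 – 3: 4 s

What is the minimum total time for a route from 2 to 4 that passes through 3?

9 s

Shortest 2→3: 2 → 0 → 3 = 5
Shortest 3→4: 3 → 4 = 4
Total via 3: 5 + 4 = 9 s.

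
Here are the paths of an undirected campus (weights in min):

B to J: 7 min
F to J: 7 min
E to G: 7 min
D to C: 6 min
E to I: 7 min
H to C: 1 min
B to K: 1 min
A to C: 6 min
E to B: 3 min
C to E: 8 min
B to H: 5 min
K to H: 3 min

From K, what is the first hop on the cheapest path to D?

Compare a few routes:
K - B - E - C - D: 1+3+8+6 = 18
K - H - C - D: 3+1+6 = 10
K - B - H - C - D: 1+5+1+6 = 13
The minimum is 10 min via K - H - C - D.
So from K the first move is to H.

H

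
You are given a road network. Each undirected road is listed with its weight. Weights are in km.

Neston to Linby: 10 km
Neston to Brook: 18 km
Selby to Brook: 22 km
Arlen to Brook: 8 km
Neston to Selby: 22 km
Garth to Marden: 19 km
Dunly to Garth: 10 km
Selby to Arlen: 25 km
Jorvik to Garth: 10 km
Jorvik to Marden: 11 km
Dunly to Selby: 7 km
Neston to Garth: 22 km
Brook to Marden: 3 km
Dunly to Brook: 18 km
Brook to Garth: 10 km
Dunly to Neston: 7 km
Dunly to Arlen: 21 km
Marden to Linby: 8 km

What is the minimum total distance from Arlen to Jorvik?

Settle nodes by increasing distance from Arlen:
Arlen: 0
Brook: 8  (via Arlen)
Marden: 11  (via Brook)
Garth: 18  (via Brook)
Linby: 19  (via Marden)
Dunly: 21  (via Arlen)
Jorvik: 22  (via Marden)
Shortest route: Arlen → Brook → Marden → Jorvik = 22 km.

22 km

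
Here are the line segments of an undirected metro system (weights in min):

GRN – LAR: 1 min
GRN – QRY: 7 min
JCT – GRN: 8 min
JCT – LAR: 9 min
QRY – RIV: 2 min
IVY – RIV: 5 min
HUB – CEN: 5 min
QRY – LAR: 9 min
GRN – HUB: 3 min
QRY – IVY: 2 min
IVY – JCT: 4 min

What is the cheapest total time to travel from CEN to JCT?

Candidate routes:
CEN–HUB–GRN–JCT: 5+3+8 = 16
CEN–HUB–GRN–QRY–IVY–JCT: 5+3+7+2+4 = 21
CEN–HUB–GRN–LAR–JCT: 5+3+1+9 = 18
Cheapest is CEN–HUB–GRN–JCT at 16 min.

16 min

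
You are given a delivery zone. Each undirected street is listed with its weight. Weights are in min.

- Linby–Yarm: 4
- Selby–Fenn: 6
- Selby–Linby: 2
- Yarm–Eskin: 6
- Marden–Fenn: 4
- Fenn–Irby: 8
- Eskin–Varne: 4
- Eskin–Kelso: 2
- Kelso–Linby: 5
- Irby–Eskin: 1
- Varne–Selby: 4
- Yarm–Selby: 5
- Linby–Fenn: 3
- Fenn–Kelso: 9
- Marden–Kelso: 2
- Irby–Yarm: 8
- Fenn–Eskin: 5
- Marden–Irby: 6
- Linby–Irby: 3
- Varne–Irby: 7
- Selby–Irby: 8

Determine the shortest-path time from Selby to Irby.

5 min

Running Dijkstra from Selby:
Selby: 0
Linby: 2  (via Selby)
Varne: 4  (via Selby)
Yarm: 5  (via Selby)
Irby: 5  (via Linby)
Shortest route: Selby → Linby → Irby = 5 min.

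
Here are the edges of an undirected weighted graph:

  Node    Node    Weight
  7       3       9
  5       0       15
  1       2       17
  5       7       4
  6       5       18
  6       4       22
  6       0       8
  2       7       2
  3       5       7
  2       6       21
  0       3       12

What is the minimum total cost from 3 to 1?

Running Dijkstra from 3:
3: 0
5: 7  (via 3)
7: 9  (via 3)
2: 11  (via 7)
0: 12  (via 3)
6: 20  (via 0)
1: 28  (via 2)
Shortest route: 3 → 7 → 2 → 1 = 28.

28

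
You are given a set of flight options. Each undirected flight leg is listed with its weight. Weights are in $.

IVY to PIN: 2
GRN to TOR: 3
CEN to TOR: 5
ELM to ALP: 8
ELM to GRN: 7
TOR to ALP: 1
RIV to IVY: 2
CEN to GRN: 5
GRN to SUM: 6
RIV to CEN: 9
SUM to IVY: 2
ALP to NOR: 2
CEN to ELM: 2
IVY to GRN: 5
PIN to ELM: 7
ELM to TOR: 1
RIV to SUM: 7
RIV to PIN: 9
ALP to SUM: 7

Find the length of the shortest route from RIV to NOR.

Settle nodes by increasing distance from RIV:
RIV: 0
IVY: 2  (via RIV)
PIN: 4  (via IVY)
SUM: 4  (via IVY)
GRN: 7  (via IVY)
CEN: 9  (via RIV)
TOR: 10  (via GRN)
ELM: 11  (via PIN)
ALP: 11  (via SUM)
NOR: 13  (via ALP)
Shortest route: RIV → IVY → SUM → ALP → NOR = $13.

$13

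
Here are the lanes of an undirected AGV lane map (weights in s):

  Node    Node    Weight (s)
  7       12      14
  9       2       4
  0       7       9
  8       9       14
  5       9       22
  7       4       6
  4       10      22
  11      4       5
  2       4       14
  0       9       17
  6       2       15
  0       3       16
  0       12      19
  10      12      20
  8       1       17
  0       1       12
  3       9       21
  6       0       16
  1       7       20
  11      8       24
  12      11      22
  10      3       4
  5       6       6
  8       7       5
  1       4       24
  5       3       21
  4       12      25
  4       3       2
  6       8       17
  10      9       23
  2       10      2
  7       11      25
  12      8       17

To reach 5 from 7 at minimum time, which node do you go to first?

Candidate routes:
7 - 8 - 6 - 5: 5+17+6 = 28
7 - 4 - 3 - 5: 6+2+21 = 29
The minimum is 28 s via 7 - 8 - 6 - 5.
So from 7 the first move is to 8.

8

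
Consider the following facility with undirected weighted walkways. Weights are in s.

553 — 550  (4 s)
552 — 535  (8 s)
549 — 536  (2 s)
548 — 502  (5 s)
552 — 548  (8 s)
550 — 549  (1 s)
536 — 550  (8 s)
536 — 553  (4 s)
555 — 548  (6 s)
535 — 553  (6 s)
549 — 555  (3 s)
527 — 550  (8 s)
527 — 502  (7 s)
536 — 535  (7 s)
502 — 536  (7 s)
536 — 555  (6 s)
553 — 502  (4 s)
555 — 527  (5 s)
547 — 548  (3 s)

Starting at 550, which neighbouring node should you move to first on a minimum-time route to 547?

Compare a few routes:
550 → 553 → 502 → 548 → 547: 4+4+5+3 = 16
550 → 549 → 536 → 555 → 548 → 547: 1+2+6+6+3 = 18
550 → 549 → 555 → 548 → 547: 1+3+6+3 = 13
550 → 549 → 536 → 502 → 548 → 547: 1+2+7+5+3 = 18
Cheapest is 550 → 549 → 555 → 548 → 547 at 13 s.
So from 550 the first move is to 549.

549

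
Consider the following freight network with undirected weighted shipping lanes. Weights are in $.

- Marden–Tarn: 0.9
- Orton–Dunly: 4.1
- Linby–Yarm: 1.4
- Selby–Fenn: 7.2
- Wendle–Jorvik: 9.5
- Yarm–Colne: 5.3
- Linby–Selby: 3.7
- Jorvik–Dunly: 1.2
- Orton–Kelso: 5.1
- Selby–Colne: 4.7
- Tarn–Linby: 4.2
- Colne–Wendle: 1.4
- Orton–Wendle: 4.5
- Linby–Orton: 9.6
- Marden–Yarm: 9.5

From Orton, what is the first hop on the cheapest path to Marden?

Compare a few routes:
Orton → Linby → Tarn → Marden: 9.6+4.2+0.9 = 14.7
Orton → Wendle → Colne → Selby → Linby → Tarn → Marden: 4.5+1.4+4.7+3.7+4.2+0.9 = 19.4
Orton → Wendle → Colne → Yarm → Linby → Tarn → Marden: 4.5+1.4+5.3+1.4+4.2+0.9 = 17.7
Orton → Linby → Yarm → Marden: 9.6+1.4+9.5 = 20.5
Cheapest is Orton → Linby → Tarn → Marden at $14.7.
So from Orton the first move is to Linby.

Linby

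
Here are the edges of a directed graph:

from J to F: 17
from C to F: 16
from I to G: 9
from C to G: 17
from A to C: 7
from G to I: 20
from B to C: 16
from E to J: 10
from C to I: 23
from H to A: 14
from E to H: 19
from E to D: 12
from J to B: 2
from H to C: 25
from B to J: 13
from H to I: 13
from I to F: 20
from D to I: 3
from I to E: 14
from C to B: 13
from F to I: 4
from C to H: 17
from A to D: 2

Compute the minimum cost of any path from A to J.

Compare a few routes:
A - C - I - E - J: 7+23+14+10 = 54
A - C - F - I - E - J: 7+16+4+14+10 = 51
A - C - B - J: 7+13+13 = 33
A - D - I - E - J: 2+3+14+10 = 29
Cheapest is A - D - I - E - J at 29.

29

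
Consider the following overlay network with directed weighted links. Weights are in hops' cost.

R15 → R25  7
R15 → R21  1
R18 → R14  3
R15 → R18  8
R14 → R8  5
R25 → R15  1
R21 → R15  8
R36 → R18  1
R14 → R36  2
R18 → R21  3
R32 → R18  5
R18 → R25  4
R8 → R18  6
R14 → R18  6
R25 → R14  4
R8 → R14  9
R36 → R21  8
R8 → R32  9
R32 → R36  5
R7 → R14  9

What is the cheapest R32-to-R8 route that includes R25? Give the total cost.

Shortest R32→R25: R32 → R18 → R25 = 9
Shortest R25→R8: R25 → R14 → R8 = 9
Total via R25: 9 + 9 = 18 hops' cost.

18 hops' cost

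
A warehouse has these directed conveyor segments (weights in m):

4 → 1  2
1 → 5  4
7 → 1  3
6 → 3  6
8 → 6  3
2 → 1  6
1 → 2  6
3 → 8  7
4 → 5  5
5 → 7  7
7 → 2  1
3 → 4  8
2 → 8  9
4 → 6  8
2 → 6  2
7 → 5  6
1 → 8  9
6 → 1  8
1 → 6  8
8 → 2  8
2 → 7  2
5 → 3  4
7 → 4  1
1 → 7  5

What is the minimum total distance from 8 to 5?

15 m

Shortest distances from 8:
8: 0
6: 3  (via 8)
2: 8  (via 8)
3: 9  (via 6)
7: 10  (via 2)
1: 11  (via 6)
4: 11  (via 7)
5: 15  (via 1)
Shortest route: 8–6–1–5 = 15 m.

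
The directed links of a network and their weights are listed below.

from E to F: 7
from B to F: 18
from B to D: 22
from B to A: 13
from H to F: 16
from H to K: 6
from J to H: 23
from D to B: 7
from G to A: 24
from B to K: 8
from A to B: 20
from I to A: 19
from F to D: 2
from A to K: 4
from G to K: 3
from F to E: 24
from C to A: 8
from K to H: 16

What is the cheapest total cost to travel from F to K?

17

Candidate routes:
F–D–B–A–K: 2+7+13+4 = 26
F–D–B–K: 2+7+8 = 17
Cheapest is F–D–B–K at 17.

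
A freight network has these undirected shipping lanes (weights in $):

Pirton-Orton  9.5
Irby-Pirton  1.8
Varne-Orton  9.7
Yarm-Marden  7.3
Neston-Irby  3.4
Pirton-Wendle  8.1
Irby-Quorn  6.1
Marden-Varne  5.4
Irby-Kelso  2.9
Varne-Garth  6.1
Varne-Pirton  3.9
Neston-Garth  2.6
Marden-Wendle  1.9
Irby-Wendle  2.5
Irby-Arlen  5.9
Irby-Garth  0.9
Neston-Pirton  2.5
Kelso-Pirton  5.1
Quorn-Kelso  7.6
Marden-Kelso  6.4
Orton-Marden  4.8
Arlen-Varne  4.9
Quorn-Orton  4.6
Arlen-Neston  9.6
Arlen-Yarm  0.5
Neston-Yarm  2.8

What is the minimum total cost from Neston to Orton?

Enumerating some paths:
Neston → Pirton → Orton: 2.5+9.5 = 12
Neston → Irby → Wendle → Marden → Orton: 3.4+2.5+1.9+4.8 = 12.6
Cheapest is Neston → Pirton → Orton at $12.

$12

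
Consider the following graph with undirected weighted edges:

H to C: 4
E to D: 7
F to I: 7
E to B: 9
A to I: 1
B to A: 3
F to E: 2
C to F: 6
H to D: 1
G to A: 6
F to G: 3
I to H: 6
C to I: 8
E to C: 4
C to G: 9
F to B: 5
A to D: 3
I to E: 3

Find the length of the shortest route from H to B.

Settle nodes by increasing distance from H:
H: 0
D: 1  (via H)
A: 4  (via D)
C: 4  (via H)
I: 5  (via A)
B: 7  (via A)
Shortest route: H → D → A → B = 7.

7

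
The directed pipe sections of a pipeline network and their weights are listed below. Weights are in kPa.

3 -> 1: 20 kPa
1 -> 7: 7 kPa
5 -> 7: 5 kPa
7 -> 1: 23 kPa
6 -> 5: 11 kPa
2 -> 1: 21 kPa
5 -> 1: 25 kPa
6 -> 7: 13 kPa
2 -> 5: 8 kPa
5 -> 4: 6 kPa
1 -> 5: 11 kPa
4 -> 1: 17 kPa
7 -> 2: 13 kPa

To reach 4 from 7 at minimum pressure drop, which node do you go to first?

Enumerating some paths:
7 - 1 - 5 - 4: 23+11+6 = 40
7 - 2 - 1 - 5 - 4: 13+21+11+6 = 51
7 - 2 - 5 - 4: 13+8+6 = 27
Cheapest is 7 - 2 - 5 - 4 at 27 kPa.
So from 7 the first move is to 2.

2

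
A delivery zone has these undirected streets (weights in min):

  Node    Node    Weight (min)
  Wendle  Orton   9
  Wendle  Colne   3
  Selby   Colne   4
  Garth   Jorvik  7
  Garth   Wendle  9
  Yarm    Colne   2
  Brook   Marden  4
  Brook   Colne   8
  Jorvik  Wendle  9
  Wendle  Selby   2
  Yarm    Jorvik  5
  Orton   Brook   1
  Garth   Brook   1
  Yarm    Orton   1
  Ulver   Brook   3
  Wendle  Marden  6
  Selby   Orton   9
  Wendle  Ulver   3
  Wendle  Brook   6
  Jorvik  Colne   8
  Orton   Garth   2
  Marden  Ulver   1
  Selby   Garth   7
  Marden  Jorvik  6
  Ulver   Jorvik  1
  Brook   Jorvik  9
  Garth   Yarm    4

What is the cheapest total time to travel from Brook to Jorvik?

Candidate routes:
Brook → Orton → Yarm → Jorvik: 1+1+5 = 7
Brook → Marden → Ulver → Jorvik: 4+1+1 = 6
Brook → Ulver → Jorvik: 3+1 = 4
Cheapest is Brook → Ulver → Jorvik at 4 min.

4 min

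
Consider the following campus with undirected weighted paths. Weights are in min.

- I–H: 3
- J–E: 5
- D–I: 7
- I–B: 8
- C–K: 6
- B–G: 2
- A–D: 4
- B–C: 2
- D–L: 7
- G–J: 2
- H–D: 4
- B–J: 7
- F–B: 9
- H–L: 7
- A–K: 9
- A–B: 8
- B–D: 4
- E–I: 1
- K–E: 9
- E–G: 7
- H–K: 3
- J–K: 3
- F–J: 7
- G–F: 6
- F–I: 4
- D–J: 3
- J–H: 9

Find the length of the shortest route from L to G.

12 min

Compare a few routes:
L–D–J–G: 7+3+2 = 12
L–H–K–J–G: 7+3+3+2 = 15
L–D–B–G: 7+4+2 = 13
L–H–D–J–G: 7+4+3+2 = 16
The minimum is 12 min via L–D–J–G.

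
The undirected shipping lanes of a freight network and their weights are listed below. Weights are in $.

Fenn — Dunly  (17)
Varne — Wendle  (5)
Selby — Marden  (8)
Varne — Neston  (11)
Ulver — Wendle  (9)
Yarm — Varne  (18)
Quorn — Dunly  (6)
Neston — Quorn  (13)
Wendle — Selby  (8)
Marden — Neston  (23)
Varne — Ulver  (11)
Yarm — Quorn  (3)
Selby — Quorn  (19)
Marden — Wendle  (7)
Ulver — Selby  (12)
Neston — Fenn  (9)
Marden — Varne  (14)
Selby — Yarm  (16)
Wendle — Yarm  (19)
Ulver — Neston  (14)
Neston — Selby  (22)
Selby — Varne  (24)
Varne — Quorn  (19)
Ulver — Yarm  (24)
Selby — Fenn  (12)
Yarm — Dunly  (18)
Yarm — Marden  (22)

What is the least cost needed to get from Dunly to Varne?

$25

Shortest distances from Dunly:
Dunly: 0
Quorn: 6  (via Dunly)
Yarm: 9  (via Quorn)
Fenn: 17  (via Dunly)
Neston: 19  (via Quorn)
Varne: 25  (via Quorn)
Shortest route: Dunly → Quorn → Varne = $25.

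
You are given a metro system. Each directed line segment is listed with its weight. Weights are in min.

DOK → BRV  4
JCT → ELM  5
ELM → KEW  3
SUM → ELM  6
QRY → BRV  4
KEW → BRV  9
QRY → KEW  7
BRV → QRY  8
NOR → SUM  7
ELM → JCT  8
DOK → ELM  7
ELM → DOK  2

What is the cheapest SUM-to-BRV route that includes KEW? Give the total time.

18 min

Shortest SUM→KEW: SUM–ELM–KEW = 9
Shortest KEW→BRV: KEW–BRV = 9
Total via KEW: 9 + 9 = 18 min.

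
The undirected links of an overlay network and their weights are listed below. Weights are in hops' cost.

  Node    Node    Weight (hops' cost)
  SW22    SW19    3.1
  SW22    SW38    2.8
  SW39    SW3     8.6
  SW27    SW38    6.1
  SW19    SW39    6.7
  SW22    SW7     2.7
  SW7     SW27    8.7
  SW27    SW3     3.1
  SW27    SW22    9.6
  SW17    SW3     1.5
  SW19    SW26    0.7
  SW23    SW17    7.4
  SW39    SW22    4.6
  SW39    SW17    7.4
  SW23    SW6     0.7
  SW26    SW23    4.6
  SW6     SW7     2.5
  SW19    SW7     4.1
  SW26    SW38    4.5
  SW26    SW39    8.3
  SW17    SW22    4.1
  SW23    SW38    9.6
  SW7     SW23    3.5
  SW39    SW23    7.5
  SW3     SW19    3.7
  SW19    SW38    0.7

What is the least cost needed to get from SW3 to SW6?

Candidate routes:
SW3 → SW19 → SW26 → SW23 → SW6: 3.7+0.7+4.6+0.7 = 9.7
SW3 → SW17 → SW23 → SW6: 1.5+7.4+0.7 = 9.6
SW3 → SW19 → SW7 → SW6: 3.7+4.1+2.5 = 10.3
The minimum is 9.6 hops' cost via SW3 → SW17 → SW23 → SW6.

9.6 hops' cost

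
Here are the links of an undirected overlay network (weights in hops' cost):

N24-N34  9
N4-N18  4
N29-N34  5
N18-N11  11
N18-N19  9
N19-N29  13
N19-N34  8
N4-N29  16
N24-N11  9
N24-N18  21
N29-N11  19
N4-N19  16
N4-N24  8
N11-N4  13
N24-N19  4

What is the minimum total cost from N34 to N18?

Candidate routes:
N34 - N19 - N18: 8+9 = 17
N34 - N24 - N4 - N18: 9+8+4 = 21
N34 - N24 - N19 - N18: 9+4+9 = 22
The minimum is 17 hops' cost via N34 - N19 - N18.

17 hops' cost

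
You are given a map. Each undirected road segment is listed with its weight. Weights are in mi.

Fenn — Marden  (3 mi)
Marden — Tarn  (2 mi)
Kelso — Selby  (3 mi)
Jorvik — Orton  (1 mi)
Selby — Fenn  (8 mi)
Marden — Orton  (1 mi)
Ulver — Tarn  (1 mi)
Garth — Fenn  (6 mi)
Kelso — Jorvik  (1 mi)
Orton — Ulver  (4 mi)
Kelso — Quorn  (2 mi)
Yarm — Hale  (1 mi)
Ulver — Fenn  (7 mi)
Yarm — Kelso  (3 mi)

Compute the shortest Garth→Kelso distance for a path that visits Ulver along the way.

18 mi

Shortest Garth→Ulver: Garth → Fenn → Marden → Tarn → Ulver = 12
Shortest Ulver→Kelso: Ulver → Orton → Jorvik → Kelso = 6
Total via Ulver: 12 + 6 = 18 mi.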